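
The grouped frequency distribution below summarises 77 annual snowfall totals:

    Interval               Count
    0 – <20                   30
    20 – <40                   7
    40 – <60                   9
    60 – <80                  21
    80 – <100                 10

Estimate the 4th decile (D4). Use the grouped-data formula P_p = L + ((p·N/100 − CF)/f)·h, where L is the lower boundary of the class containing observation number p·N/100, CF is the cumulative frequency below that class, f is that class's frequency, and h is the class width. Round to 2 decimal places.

22.29

N = 77; target position k = 40/100 · 77 = 30.8.
Cumulative frequencies: 30, 37, 46, 67, 77.
Observation 30.8 falls in the class 20 – <40.
L = 20, CF = 30, f = 7, h = 20.
P40 = 20 + ((30.8 − 30)/7)·20 = 20 + 2.28571 = 22.2857.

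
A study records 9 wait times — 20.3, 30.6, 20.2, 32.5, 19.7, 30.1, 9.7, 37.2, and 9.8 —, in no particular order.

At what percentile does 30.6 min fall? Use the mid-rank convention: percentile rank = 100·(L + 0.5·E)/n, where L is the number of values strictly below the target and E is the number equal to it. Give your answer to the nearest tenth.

Sorted: 9.7, 9.8, 19.7, 20.2, 20.3, 30.1, 30.6, 32.5, 37.2.
Count below 30.6: L = 6; count equal: E = 1; n = 9.
Percentile rank = 100·(6 + 0.5·1)/9 = 100·6.5/9 = 72.22.

72.2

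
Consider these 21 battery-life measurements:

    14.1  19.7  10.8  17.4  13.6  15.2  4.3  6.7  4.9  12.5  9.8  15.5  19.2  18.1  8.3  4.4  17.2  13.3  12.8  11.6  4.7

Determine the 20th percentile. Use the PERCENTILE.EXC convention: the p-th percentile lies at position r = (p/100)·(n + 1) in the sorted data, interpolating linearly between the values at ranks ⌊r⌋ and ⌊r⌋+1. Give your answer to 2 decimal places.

Sorted: 4.3, 4.4, 4.7, 4.9, 6.7, 8.3, 9.8, 10.8, 11.6, 12.5, 12.8, 13.3, 13.6, 14.1, 15.2, 15.5, 17.2, 17.4, 18.1, 19.2, 19.7.
n = 21.
r = (20/100)·(21 + 1) = 4.4.
Rank 4 is 4.9 and rank 5 is 6.7.
Interpolate: 4.9 + 0.4·(6.7 − 4.9) = 4.9 + 0.4·1.8 = 5.62.

5.62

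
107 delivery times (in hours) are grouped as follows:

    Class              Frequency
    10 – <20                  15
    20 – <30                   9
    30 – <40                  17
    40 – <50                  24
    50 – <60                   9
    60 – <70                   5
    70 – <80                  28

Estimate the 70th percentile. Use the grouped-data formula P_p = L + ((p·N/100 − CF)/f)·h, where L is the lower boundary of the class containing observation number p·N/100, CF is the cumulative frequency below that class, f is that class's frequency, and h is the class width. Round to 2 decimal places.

61.80

N = 107; target position k = 70/100 · 107 = 74.9.
Cumulative frequencies: 15, 24, 41, 65, 74, 79, 107.
Observation 74.9 falls in the class 60 – <70.
L = 60, CF = 74, f = 5, h = 10.
P70 = 60 + ((74.9 − 74)/5)·10 = 60 + 1.8 = 61.8.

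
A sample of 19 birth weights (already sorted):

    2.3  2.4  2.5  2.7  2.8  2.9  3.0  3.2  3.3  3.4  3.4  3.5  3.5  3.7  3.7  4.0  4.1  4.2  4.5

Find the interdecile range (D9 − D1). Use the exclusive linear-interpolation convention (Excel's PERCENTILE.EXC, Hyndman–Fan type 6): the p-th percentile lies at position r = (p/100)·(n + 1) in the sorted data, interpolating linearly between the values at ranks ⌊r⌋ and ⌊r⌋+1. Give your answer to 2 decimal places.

n = 19.
P10: r = 2 (integer) → 2.4.
P90: r = 18 (integer) → 4.2.
Difference: 4.2 − 2.4 = 1.8.

1.80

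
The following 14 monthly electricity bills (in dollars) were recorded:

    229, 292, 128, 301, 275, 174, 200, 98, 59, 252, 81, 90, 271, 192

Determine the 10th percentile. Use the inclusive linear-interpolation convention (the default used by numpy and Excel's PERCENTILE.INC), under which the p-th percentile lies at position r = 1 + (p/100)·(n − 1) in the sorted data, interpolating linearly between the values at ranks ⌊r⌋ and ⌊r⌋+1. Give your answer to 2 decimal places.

83.70

Sorted: 59, 81, 90, 98, 128, 174, 192, 200, 229, 252, 271, 275, 292, 301.
n = 14.
r = 1 + (10/100)·(14 − 1) = 1 + 1.3 = 2.3.
Rank 2 is 81 and rank 3 is 90.
Interpolate: 81 + 0.3·(90 − 81) = 81 + 0.3·9 = 83.7.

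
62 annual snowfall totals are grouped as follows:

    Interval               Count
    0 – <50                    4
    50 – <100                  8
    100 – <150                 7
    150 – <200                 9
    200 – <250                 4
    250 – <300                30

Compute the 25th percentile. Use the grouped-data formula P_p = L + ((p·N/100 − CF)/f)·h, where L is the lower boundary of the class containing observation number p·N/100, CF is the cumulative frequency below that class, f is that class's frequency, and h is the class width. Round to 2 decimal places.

125.00

N = 62; target position k = 25/100 · 62 = 15.5.
Cumulative frequencies: 4, 12, 19, 28, 32, 62.
Observation 15.5 falls in the class 100 – <150.
L = 100, CF = 12, f = 7, h = 50.
P25 = 100 + ((15.5 − 12)/7)·50 = 100 + 25 = 125.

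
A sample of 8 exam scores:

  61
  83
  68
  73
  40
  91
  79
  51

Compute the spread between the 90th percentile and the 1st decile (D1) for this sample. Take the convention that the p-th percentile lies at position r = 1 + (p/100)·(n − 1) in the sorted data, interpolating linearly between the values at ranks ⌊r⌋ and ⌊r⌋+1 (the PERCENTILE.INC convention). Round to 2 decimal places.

Sorted: 40, 51, 61, 68, 73, 79, 83, 91.
n = 8.
P10: r = 1.7; ranks 1–2 are 40, 51; interpolating gives 47.7.
P90: r = 7.3; ranks 7–8 are 83, 91; interpolating gives 85.4.
Difference: 85.4 − 47.7 = 37.7.

37.70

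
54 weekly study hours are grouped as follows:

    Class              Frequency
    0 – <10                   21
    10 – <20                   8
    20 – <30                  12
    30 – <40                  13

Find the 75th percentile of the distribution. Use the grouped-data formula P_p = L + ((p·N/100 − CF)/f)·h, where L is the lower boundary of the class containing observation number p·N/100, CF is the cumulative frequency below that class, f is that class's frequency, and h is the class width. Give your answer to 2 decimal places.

29.58

N = 54; target position k = 75/100 · 54 = 40.5.
Cumulative frequencies: 21, 29, 41, 54.
Observation 40.5 falls in the class 20 – <30.
L = 20, CF = 29, f = 12, h = 10.
P75 = 20 + ((40.5 − 29)/12)·10 = 20 + 9.58333 = 29.5833.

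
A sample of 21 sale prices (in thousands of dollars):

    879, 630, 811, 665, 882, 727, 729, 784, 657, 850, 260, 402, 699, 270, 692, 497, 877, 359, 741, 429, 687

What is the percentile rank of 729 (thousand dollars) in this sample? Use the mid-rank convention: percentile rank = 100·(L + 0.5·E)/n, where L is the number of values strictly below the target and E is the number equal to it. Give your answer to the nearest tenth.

Sorted: 260, 270, 359, 402, 429, 497, 630, 657, 665, 687, 692, 699, 727, 729, 741, 784, 811, 850, 877, 879, 882.
Count below 729: L = 13; count equal: E = 1; n = 21.
Percentile rank = 100·(13 + 0.5·1)/21 = 100·13.5/21 = 64.29.

64.3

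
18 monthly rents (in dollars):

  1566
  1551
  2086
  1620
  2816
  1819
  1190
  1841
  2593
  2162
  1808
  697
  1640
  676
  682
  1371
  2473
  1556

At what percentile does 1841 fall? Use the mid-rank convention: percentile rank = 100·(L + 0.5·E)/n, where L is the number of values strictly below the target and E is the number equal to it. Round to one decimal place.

69.4

Sorted: 676, 682, 697, 1190, 1371, 1551, 1556, 1566, 1620, 1640, 1808, 1819, 1841, 2086, 2162, 2473, 2593, 2816.
Count below 1841: L = 12; count equal: E = 1; n = 18.
Percentile rank = 100·(12 + 0.5·1)/18 = 100·12.5/18 = 69.44.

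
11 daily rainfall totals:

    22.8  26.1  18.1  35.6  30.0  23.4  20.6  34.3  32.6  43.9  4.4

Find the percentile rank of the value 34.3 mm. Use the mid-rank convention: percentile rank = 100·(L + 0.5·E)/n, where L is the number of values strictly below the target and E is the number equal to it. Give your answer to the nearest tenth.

Sorted: 4.4, 18.1, 20.6, 22.8, 23.4, 26.1, 30.0, 32.6, 34.3, 35.6, 43.9.
Count below 34.3: L = 8; count equal: E = 1; n = 11.
Percentile rank = 100·(8 + 0.5·1)/11 = 100·8.5/11 = 77.27.

77.3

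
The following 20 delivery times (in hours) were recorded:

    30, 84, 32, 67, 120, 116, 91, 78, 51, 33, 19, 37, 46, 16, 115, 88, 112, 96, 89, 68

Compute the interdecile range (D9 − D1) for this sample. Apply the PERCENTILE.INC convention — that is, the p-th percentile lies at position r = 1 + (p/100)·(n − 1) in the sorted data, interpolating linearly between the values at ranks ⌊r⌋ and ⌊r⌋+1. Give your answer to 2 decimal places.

86.20

Sorted: 16, 19, 30, 32, 33, 37, 46, 51, 67, 68, 78, 84, 88, 89, 91, 96, 112, 115, 116, 120.
n = 20.
P10: r = 2.9; ranks 2–3 are 19, 30; interpolating gives 28.9.
P90: r = 18.1; ranks 18–19 are 115, 116; interpolating gives 115.1.
Difference: 115.1 − 28.9 = 86.2.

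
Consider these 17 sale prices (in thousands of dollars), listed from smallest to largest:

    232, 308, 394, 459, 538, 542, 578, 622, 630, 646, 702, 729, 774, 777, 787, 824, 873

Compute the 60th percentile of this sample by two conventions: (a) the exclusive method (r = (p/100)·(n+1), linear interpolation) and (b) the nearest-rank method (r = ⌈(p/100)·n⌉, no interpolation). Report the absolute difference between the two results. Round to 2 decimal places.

11.20

n = 17.
(a) r = 10.8; between ranks 10 (646) and 11 (702): 690.8.
(b) the nearest-rank method: rank 11 → 702.
|690.8 − 702| = 11.2.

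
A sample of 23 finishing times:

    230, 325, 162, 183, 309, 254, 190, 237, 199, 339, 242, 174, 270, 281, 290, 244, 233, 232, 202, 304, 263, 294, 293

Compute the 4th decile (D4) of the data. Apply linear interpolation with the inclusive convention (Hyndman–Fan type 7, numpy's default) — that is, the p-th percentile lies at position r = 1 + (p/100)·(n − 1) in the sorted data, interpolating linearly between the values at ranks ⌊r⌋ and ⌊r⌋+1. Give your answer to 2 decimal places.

236.20

Sorted: 162, 174, 183, 190, 199, 202, 230, 232, 233, 237, 242, 244, 254, 263, 270, 281, 290, 293, 294, 304, 309, 325, 339.
n = 23.
r = 1 + (40/100)·(23 − 1) = 1 + 8.8 = 9.8.
Rank 9 is 233 and rank 10 is 237.
Interpolate: 233 + 0.8·(237 − 233) = 233 + 0.8·4 = 236.2.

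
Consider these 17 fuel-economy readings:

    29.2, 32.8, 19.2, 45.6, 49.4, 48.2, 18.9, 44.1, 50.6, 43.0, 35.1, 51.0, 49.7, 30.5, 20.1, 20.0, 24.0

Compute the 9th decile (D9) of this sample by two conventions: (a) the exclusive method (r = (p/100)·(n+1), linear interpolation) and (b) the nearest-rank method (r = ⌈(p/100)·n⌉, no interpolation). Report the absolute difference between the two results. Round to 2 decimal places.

0.08

Sorted: 18.9, 19.2, 20.0, 20.1, 24.0, 29.2, 30.5, 32.8, 35.1, 43.0, 44.1, 45.6, 48.2, 49.4, 49.7, 50.6, 51.0.
n = 17.
(a) r = 16.2; between ranks 16 (50.6) and 17 (51.0): 50.68.
(b) the nearest-rank method: rank 16 → 50.6.
|50.68 − 50.6| = 0.08.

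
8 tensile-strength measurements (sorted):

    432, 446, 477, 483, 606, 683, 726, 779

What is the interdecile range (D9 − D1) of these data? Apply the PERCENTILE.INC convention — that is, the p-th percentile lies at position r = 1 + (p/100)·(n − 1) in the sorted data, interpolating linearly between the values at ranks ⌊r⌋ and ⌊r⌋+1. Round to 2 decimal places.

300.10

n = 8.
P10: r = 1.7; ranks 1–2 are 432, 446; interpolating gives 441.8.
P90: r = 7.3; ranks 7–8 are 726, 779; interpolating gives 741.9.
Difference: 741.9 − 441.8 = 300.1.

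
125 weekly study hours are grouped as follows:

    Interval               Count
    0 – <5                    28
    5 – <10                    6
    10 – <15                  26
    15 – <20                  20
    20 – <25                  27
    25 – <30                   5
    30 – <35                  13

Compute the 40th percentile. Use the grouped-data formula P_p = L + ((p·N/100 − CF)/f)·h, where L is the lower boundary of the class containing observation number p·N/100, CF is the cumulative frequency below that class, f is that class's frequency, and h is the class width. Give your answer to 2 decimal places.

N = 125; target position k = 40/100 · 125 = 50.
Cumulative frequencies: 28, 34, 60, 80, 107, 112, 125.
Observation 50 falls in the class 10 – <15.
L = 10, CF = 34, f = 26, h = 5.
P40 = 10 + ((50 − 34)/26)·5 = 10 + 3.07692 = 13.0769.

13.08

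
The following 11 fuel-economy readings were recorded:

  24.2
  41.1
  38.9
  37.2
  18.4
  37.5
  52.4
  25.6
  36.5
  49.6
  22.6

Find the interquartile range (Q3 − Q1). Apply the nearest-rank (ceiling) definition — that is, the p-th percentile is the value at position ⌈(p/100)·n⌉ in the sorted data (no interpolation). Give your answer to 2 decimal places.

Sorted: 18.4, 22.6, 24.2, 25.6, 36.5, 37.2, 37.5, 38.9, 41.1, 49.6, 52.4.
n = 11.
P25: rank ⌈25/100·11⌉ = 3 → 24.2.
P75: rank ⌈75/100·11⌉ = 9 → 41.1.
Difference: 41.1 − 24.2 = 16.9.

16.90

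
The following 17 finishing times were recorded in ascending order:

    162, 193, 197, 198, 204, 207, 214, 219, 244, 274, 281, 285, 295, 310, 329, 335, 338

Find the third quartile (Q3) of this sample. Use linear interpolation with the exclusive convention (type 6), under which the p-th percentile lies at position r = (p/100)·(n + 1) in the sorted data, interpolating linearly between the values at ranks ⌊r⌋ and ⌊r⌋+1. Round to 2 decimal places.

302.50

n = 17.
r = (75/100)·(17 + 1) = 13.5.
Rank 13 is 295 and rank 14 is 310.
Interpolate: 295 + 0.5·(310 − 295) = 295 + 0.5·15 = 302.5.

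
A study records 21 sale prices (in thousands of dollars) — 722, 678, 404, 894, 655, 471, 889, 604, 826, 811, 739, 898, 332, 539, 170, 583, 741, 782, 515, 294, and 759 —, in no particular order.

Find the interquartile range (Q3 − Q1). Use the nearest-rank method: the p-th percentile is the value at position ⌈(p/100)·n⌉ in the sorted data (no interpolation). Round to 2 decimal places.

Sorted: 170, 294, 332, 404, 471, 515, 539, 583, 604, 655, 678, 722, 739, 741, 759, 782, 811, 826, 889, 894, 898.
n = 21.
P25: rank ⌈25/100·21⌉ = 6 → 515.
P75: rank ⌈75/100·21⌉ = 16 → 782.
Difference: 782 − 515 = 267.

267.00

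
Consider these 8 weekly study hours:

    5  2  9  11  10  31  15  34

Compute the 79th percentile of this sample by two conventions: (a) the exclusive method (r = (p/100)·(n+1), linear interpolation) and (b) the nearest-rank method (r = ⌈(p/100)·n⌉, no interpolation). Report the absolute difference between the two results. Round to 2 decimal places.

0.33

Sorted: 2, 5, 9, 10, 11, 15, 31, 34.
n = 8.
(a) r = 7.11; between ranks 7 (31) and 8 (34): 31.33.
(b) the nearest-rank method: rank 7 → 31.
|31.33 − 31| = 0.33.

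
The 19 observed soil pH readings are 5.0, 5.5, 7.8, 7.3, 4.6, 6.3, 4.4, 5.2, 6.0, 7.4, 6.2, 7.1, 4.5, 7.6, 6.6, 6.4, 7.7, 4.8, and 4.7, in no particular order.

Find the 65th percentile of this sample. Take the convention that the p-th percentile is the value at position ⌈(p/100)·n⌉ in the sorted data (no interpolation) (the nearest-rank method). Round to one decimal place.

Sorted: 4.4, 4.5, 4.6, 4.7, 4.8, 5.0, 5.2, 5.5, 6.0, 6.2, 6.3, 6.4, 6.6, 7.1, 7.3, 7.4, 7.6, 7.7, 7.8.
n = 19.
Position = ⌈65/100 · 19⌉ = ⌈12.35⌉ = 13.
The value at rank 13 is 6.6.

6.6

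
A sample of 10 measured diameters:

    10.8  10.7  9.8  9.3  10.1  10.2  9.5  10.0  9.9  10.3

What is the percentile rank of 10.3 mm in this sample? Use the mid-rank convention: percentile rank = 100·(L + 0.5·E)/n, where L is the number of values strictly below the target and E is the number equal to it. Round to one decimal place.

Sorted: 9.3, 9.5, 9.8, 9.9, 10.0, 10.1, 10.2, 10.3, 10.7, 10.8.
Count below 10.3: L = 7; count equal: E = 1; n = 10.
Percentile rank = 100·(7 + 0.5·1)/10 = 100·7.5/10 = 75.

75.0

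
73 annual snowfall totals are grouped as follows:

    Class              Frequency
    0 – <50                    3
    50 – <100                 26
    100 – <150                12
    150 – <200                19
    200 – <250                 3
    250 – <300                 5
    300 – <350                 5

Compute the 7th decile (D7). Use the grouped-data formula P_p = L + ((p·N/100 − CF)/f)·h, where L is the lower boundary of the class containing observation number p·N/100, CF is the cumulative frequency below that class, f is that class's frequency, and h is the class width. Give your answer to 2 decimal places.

N = 73; target position k = 70/100 · 73 = 51.1.
Cumulative frequencies: 3, 29, 41, 60, 63, 68, 73.
Observation 51.1 falls in the class 150 – <200.
L = 150, CF = 41, f = 19, h = 50.
P70 = 150 + ((51.1 − 41)/19)·50 = 150 + 26.5789 = 176.579.

176.58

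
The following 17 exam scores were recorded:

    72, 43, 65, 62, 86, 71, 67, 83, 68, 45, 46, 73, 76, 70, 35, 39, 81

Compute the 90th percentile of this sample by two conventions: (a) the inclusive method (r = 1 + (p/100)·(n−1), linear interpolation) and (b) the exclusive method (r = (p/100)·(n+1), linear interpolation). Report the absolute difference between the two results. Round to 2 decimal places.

Sorted: 35, 39, 43, 45, 46, 62, 65, 67, 68, 70, 71, 72, 73, 76, 81, 83, 86.
n = 17.
(a) r = 15.4; between ranks 15 (81) and 16 (83): 81.8.
(b) r = 16.2; between ranks 16 (83) and 17 (86): 83.6.
|81.8 − 83.6| = 1.8.

1.80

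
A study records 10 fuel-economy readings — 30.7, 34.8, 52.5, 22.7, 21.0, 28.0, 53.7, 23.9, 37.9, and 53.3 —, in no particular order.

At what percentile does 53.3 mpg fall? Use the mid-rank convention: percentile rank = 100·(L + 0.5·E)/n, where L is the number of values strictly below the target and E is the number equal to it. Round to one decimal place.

Sorted: 21.0, 22.7, 23.9, 28.0, 30.7, 34.8, 37.9, 52.5, 53.3, 53.7.
Count below 53.3: L = 8; count equal: E = 1; n = 10.
Percentile rank = 100·(8 + 0.5·1)/10 = 100·8.5/10 = 85.

85.0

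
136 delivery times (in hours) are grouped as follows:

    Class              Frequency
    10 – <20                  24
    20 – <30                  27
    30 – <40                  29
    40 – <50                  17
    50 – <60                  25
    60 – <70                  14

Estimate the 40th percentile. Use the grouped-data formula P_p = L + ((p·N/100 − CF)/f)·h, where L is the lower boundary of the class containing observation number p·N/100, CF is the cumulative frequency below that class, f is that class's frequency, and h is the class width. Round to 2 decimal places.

N = 136; target position k = 40/100 · 136 = 54.4.
Cumulative frequencies: 24, 51, 80, 97, 122, 136.
Observation 54.4 falls in the class 30 – <40.
L = 30, CF = 51, f = 29, h = 10.
P40 = 30 + ((54.4 − 51)/29)·10 = 30 + 1.17241 = 31.1724.

31.17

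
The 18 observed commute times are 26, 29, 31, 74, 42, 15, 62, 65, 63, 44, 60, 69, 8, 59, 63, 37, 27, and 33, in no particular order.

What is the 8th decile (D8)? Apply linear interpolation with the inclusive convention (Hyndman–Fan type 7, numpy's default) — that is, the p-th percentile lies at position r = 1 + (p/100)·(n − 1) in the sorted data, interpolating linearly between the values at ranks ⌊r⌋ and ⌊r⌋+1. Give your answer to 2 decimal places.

Sorted: 8, 15, 26, 27, 29, 31, 33, 37, 42, 44, 59, 60, 62, 63, 63, 65, 69, 74.
n = 18.
r = 1 + (80/100)·(18 − 1) = 1 + 13.6 = 14.6.
Rank 14 is 63 and rank 15 is 63.
Interpolate: 63 + 0.6·(63 − 63) = 63 + 0.6·0 = 63.

63.00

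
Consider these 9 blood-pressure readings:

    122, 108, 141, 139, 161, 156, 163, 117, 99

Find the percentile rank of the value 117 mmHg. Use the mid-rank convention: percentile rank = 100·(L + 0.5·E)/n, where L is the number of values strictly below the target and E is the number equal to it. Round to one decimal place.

27.8

Sorted: 99, 108, 117, 122, 139, 141, 156, 161, 163.
Count below 117: L = 2; count equal: E = 1; n = 9.
Percentile rank = 100·(2 + 0.5·1)/9 = 100·2.5/9 = 27.78.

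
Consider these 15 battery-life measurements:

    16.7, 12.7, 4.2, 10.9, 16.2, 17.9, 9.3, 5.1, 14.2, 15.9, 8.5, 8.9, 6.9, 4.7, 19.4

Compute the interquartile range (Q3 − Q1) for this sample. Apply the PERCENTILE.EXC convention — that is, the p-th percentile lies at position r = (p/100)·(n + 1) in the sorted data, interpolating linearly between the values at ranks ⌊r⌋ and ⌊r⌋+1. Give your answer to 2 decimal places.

9.30

Sorted: 4.2, 4.7, 5.1, 6.9, 8.5, 8.9, 9.3, 10.9, 12.7, 14.2, 15.9, 16.2, 16.7, 17.9, 19.4.
n = 15.
P25: r = 4 (integer) → 6.9.
P75: r = 12 (integer) → 16.2.
Difference: 16.2 − 6.9 = 9.3.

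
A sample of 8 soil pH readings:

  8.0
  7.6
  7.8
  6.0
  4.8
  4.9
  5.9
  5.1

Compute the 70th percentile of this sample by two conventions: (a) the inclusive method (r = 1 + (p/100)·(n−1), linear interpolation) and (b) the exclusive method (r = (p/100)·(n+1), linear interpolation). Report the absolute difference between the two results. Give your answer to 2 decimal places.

Sorted: 4.8, 4.9, 5.1, 5.9, 6.0, 7.6, 7.8, 8.0.
n = 8.
(a) r = 5.9; between ranks 5 (6.0) and 6 (7.6): 7.44.
(b) r = 6.3; between ranks 6 (7.6) and 7 (7.8): 7.66.
|7.44 − 7.66| = 0.22.

0.22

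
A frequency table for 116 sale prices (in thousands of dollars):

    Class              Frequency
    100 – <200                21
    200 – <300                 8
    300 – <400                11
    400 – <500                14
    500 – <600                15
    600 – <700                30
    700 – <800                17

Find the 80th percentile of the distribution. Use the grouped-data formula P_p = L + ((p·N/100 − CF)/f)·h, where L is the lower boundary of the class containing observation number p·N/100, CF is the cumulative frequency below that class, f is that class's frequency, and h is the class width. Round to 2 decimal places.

679.33

N = 116; target position k = 80/100 · 116 = 92.8.
Cumulative frequencies: 21, 29, 40, 54, 69, 99, 116.
Observation 92.8 falls in the class 600 – <700.
L = 600, CF = 69, f = 30, h = 100.
P80 = 600 + ((92.8 − 69)/30)·100 = 600 + 79.3333 = 679.333.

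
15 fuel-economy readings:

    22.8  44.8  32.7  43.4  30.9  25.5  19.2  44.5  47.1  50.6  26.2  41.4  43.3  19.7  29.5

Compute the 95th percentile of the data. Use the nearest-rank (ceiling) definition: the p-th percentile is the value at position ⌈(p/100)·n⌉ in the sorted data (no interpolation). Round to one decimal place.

Sorted: 19.2, 19.7, 22.8, 25.5, 26.2, 29.5, 30.9, 32.7, 41.4, 43.3, 43.4, 44.5, 44.8, 47.1, 50.6.
n = 15.
Position = ⌈95/100 · 15⌉ = ⌈14.25⌉ = 15.
The value at rank 15 is 50.6.

50.6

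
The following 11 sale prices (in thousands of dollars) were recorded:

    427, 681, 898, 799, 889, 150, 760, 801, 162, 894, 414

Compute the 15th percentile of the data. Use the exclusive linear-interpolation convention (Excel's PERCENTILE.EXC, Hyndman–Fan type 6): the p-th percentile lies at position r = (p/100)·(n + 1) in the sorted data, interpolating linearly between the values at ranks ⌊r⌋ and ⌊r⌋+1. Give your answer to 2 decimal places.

159.60

Sorted: 150, 162, 414, 427, 681, 760, 799, 801, 889, 894, 898.
n = 11.
r = (15/100)·(11 + 1) = 1.8.
Rank 1 is 150 and rank 2 is 162.
Interpolate: 150 + 0.8·(162 − 150) = 150 + 0.8·12 = 159.6.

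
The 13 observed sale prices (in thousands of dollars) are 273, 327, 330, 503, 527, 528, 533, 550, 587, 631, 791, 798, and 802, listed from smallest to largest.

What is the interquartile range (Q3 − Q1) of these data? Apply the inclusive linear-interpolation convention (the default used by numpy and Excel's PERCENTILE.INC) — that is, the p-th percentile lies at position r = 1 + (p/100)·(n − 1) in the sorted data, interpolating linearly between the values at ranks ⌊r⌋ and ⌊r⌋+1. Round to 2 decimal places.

128.00

n = 13.
P25: r = 4 (integer) → 503.
P75: r = 10 (integer) → 631.
Difference: 631 − 503 = 128.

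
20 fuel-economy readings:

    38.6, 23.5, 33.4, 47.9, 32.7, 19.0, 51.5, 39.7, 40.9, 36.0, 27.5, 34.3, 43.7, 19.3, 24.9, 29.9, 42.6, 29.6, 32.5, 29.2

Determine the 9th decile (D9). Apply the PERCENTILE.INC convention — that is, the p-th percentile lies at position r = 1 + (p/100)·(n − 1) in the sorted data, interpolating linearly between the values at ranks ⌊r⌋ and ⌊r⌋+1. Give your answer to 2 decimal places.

44.12

Sorted: 19.0, 19.3, 23.5, 24.9, 27.5, 29.2, 29.6, 29.9, 32.5, 32.7, 33.4, 34.3, 36.0, 38.6, 39.7, 40.9, 42.6, 43.7, 47.9, 51.5.
n = 20.
r = 1 + (90/100)·(20 − 1) = 1 + 17.1 = 18.1.
Rank 18 is 43.7 and rank 19 is 47.9.
Interpolate: 43.7 + 0.1·(47.9 − 43.7) = 43.7 + 0.1·4.2 = 44.12.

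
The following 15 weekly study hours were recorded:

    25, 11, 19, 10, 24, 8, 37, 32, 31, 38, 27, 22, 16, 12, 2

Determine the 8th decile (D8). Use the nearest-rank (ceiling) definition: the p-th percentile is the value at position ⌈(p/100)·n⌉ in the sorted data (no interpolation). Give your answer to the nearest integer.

31

Sorted: 2, 8, 10, 11, 12, 16, 19, 22, 24, 25, 27, 31, 32, 37, 38.
n = 15.
Position = ⌈80/100 · 15⌉ = ⌈12⌉ = 12.
The value at rank 12 is 31.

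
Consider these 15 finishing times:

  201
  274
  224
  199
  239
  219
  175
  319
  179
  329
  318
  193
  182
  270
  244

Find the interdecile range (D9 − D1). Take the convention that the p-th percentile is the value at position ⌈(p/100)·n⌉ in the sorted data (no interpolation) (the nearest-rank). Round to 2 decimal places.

Sorted: 175, 179, 182, 193, 199, 201, 219, 224, 239, 244, 270, 274, 318, 319, 329.
n = 15.
P10: rank ⌈10/100·15⌉ = 2 → 179.
P90: rank ⌈90/100·15⌉ = 14 → 319.
Difference: 319 − 179 = 140.

140.00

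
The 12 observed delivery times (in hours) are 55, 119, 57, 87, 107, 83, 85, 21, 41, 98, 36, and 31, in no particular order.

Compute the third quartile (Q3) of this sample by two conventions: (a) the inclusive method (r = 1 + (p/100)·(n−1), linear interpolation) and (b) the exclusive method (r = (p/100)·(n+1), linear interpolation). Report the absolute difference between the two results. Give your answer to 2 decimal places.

Sorted: 21, 31, 36, 41, 55, 57, 83, 85, 87, 98, 107, 119.
n = 12.
(a) r = 9.25; between ranks 9 (87) and 10 (98): 89.75.
(b) r = 9.75; between ranks 9 (87) and 10 (98): 95.25.
|89.75 − 95.25| = 5.5.

5.50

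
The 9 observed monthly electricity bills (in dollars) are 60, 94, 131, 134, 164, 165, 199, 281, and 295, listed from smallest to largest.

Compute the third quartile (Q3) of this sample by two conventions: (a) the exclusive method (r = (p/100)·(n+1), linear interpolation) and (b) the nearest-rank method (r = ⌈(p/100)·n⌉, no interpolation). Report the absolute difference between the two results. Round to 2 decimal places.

41.00

n = 9.
(a) r = 7.5; between ranks 7 (199) and 8 (281): 240.
(b) the nearest-rank method: rank 7 → 199.
|240 − 199| = 41.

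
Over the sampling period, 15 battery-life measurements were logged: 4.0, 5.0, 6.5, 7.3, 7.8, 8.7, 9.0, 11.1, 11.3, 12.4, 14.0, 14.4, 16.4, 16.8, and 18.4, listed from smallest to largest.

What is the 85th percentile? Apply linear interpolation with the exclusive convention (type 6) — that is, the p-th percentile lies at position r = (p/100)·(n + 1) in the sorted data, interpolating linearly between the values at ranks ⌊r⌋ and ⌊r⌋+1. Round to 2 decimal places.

16.64

n = 15.
r = (85/100)·(15 + 1) = 13.6.
Rank 13 is 16.4 and rank 14 is 16.8.
Interpolate: 16.4 + 0.6·(16.8 − 16.4) = 16.4 + 0.6·0.4 = 16.64.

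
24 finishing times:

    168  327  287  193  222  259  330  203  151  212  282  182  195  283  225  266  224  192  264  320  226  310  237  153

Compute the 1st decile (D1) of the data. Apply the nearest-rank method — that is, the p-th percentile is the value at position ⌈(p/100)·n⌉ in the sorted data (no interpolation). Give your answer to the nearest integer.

168

Sorted: 151, 153, 168, 182, 192, 193, 195, 203, 212, 222, 224, 225, 226, 237, 259, 264, 266, 282, 283, 287, 310, 320, 327, 330.
n = 24.
Position = ⌈10/100 · 24⌉ = ⌈2.4⌉ = 3.
The value at rank 3 is 168.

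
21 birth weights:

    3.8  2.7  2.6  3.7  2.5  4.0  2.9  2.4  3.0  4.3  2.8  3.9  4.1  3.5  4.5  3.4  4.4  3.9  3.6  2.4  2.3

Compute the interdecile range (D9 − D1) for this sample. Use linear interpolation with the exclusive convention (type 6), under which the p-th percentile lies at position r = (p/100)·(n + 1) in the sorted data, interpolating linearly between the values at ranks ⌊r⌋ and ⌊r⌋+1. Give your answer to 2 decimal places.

Sorted: 2.3, 2.4, 2.4, 2.5, 2.6, 2.7, 2.8, 2.9, 3.0, 3.4, 3.5, 3.6, 3.7, 3.8, 3.9, 3.9, 4.0, 4.1, 4.3, 4.4, 4.5.
n = 21.
P10: r = 2.2; ranks 2–3 are 2.4, 2.4; interpolating gives 2.4.
P90: r = 19.8; ranks 19–20 are 4.3, 4.4; interpolating gives 4.38.
Difference: 4.38 − 2.4 = 1.98.

1.98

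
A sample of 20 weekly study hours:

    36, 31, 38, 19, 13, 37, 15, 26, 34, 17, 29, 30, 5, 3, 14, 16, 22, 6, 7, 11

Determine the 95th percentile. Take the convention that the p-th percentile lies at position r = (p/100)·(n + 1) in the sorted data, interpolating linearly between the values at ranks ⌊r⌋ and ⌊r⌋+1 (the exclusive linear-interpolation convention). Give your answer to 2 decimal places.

Sorted: 3, 5, 6, 7, 11, 13, 14, 15, 16, 17, 19, 22, 26, 29, 30, 31, 34, 36, 37, 38.
n = 20.
r = (95/100)·(20 + 1) = 19.95.
Rank 19 is 37 and rank 20 is 38.
Interpolate: 37 + 0.95·(38 − 37) = 37 + 0.95·1 = 37.95.

37.95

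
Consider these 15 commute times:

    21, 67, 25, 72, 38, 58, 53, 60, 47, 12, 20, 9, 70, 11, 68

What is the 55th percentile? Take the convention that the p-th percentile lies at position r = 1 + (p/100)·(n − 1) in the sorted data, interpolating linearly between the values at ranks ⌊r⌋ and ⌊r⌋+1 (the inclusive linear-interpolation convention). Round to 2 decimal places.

Sorted: 9, 11, 12, 20, 21, 25, 38, 47, 53, 58, 60, 67, 68, 70, 72.
n = 15.
r = 1 + (55/100)·(15 − 1) = 1 + 7.7 = 8.7.
Rank 8 is 47 and rank 9 is 53.
Interpolate: 47 + 0.7·(53 − 47) = 47 + 0.7·6 = 51.2.

51.20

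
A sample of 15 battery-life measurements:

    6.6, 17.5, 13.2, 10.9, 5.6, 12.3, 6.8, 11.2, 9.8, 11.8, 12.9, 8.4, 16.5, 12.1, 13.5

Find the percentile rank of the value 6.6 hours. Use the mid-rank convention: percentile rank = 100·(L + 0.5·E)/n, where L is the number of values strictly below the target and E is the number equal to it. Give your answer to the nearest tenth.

Sorted: 5.6, 6.6, 6.8, 8.4, 9.8, 10.9, 11.2, 11.8, 12.1, 12.3, 12.9, 13.2, 13.5, 16.5, 17.5.
Count below 6.6: L = 1; count equal: E = 1; n = 15.
Percentile rank = 100·(1 + 0.5·1)/15 = 100·1.5/15 = 10.

10.0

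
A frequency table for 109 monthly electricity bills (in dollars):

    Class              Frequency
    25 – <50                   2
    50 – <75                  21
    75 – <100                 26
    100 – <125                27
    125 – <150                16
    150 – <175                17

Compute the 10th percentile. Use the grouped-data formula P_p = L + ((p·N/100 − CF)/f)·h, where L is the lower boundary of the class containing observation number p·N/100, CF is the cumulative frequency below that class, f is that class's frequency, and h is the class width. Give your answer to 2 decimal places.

60.60

N = 109; target position k = 10/100 · 109 = 10.9.
Cumulative frequencies: 2, 23, 49, 76, 92, 109.
Observation 10.9 falls in the class 50 – <75.
L = 50, CF = 2, f = 21, h = 25.
P10 = 50 + ((10.9 − 2)/21)·25 = 50 + 10.5952 = 60.5952.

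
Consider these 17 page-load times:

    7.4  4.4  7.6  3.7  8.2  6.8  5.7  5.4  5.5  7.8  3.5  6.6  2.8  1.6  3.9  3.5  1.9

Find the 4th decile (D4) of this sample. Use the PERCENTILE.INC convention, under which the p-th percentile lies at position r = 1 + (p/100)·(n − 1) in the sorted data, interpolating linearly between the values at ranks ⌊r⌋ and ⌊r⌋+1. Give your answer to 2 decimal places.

Sorted: 1.6, 1.9, 2.8, 3.5, 3.5, 3.7, 3.9, 4.4, 5.4, 5.5, 5.7, 6.6, 6.8, 7.4, 7.6, 7.8, 8.2.
n = 17.
r = 1 + (40/100)·(17 − 1) = 1 + 6.4 = 7.4.
Rank 7 is 3.9 and rank 8 is 4.4.
Interpolate: 3.9 + 0.4·(4.4 − 3.9) = 3.9 + 0.4·0.5 = 4.1.

4.10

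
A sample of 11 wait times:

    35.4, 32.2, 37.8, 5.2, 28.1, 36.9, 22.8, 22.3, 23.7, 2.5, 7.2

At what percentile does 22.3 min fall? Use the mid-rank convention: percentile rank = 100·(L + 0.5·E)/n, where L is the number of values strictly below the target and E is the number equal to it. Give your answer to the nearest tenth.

31.8

Sorted: 2.5, 5.2, 7.2, 22.3, 22.8, 23.7, 28.1, 32.2, 35.4, 36.9, 37.8.
Count below 22.3: L = 3; count equal: E = 1; n = 11.
Percentile rank = 100·(3 + 0.5·1)/11 = 100·3.5/11 = 31.82.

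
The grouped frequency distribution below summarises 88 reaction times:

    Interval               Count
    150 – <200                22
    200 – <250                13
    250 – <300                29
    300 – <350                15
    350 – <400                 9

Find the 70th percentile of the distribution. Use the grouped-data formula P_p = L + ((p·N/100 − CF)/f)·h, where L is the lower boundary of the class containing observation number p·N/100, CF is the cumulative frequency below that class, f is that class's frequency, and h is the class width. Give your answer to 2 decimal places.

295.86

N = 88; target position k = 70/100 · 88 = 61.6.
Cumulative frequencies: 22, 35, 64, 79, 88.
Observation 61.6 falls in the class 250 – <300.
L = 250, CF = 35, f = 29, h = 50.
P70 = 250 + ((61.6 − 35)/29)·50 = 250 + 45.8621 = 295.862.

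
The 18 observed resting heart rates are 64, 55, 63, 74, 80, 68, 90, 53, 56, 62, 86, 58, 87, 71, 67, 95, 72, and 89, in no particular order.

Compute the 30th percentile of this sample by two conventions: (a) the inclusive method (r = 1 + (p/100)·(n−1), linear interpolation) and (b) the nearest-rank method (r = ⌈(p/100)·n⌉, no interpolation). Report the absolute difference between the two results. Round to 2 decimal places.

0.10

Sorted: 53, 55, 56, 58, 62, 63, 64, 67, 68, 71, 72, 74, 80, 86, 87, 89, 90, 95.
n = 18.
(a) r = 6.1; between ranks 6 (63) and 7 (64): 63.1.
(b) the nearest-rank method: rank 6 → 63.
|63.1 − 63| = 0.1.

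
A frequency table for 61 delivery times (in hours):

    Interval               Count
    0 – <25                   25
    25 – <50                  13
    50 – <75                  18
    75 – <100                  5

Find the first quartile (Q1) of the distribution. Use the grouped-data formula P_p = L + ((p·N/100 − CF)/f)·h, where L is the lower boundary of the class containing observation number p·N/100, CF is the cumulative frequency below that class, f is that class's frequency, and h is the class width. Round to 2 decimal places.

N = 61; target position k = 25/100 · 61 = 15.25.
Cumulative frequencies: 25, 38, 56, 61.
Observation 15.25 falls in the class 0 – <25.
L = 0, CF = 0, f = 25, h = 25.
P25 = 0 + ((15.25 − 0)/25)·25 = 0 + 15.25 = 15.25.

15.25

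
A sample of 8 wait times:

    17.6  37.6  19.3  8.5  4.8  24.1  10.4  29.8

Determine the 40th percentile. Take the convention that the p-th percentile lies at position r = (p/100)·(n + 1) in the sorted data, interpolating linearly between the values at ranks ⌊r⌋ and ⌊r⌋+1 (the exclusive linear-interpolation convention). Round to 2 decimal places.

14.72

Sorted: 4.8, 8.5, 10.4, 17.6, 19.3, 24.1, 29.8, 37.6.
n = 8.
r = (40/100)·(8 + 1) = 3.6.
Rank 3 is 10.4 and rank 4 is 17.6.
Interpolate: 10.4 + 0.6·(17.6 − 10.4) = 10.4 + 0.6·7.2 = 14.72.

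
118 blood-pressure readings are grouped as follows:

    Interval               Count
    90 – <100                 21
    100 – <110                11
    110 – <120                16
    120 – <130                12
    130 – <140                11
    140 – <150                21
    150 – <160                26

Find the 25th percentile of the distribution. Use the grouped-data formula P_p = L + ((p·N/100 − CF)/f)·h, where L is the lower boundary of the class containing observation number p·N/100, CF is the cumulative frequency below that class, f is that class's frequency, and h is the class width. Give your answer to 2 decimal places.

N = 118; target position k = 25/100 · 118 = 29.5.
Cumulative frequencies: 21, 32, 48, 60, 71, 92, 118.
Observation 29.5 falls in the class 100 – <110.
L = 100, CF = 21, f = 11, h = 10.
P25 = 100 + ((29.5 − 21)/11)·10 = 100 + 7.72727 = 107.727.

107.73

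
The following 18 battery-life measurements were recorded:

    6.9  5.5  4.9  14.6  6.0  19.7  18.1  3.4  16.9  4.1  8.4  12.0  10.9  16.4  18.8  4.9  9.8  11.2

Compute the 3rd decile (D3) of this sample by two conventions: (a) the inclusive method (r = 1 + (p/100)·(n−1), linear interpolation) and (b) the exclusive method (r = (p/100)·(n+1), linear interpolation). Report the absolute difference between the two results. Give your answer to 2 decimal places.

0.24

Sorted: 3.4, 4.1, 4.9, 4.9, 5.5, 6.0, 6.9, 8.4, 9.8, 10.9, 11.2, 12.0, 14.6, 16.4, 16.9, 18.1, 18.8, 19.7.
n = 18.
(a) r = 6.1; between ranks 6 (6.0) and 7 (6.9): 6.09.
(b) r = 5.7; between ranks 5 (5.5) and 6 (6.0): 5.85.
|6.09 − 5.85| = 0.24.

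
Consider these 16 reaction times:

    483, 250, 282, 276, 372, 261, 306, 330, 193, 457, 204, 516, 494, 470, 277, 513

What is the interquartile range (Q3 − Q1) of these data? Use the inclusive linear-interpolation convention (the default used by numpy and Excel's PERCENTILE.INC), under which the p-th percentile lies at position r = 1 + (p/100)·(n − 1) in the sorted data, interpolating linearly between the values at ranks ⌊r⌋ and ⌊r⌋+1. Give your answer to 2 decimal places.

201.00

Sorted: 193, 204, 250, 261, 276, 277, 282, 306, 330, 372, 457, 470, 483, 494, 513, 516.
n = 16.
P25: r = 4.75; ranks 4–5 are 261, 276; interpolating gives 272.25.
P75: r = 12.25; ranks 12–13 are 470, 483; interpolating gives 473.25.
Difference: 473.25 − 272.25 = 201.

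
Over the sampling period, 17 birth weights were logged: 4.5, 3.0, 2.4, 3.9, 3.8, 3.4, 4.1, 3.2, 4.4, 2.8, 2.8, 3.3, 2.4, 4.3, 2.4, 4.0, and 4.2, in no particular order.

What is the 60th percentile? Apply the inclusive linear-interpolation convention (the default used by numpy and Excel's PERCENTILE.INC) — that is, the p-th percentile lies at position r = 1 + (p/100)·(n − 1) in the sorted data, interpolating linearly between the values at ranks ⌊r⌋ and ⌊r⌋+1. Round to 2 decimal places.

Sorted: 2.4, 2.4, 2.4, 2.8, 2.8, 3.0, 3.2, 3.3, 3.4, 3.8, 3.9, 4.0, 4.1, 4.2, 4.3, 4.4, 4.5.
n = 17.
r = 1 + (60/100)·(17 − 1) = 1 + 9.6 = 10.6.
Rank 10 is 3.8 and rank 11 is 3.9.
Interpolate: 3.8 + 0.6·(3.9 − 3.8) = 3.8 + 0.6·0.1 = 3.86.

3.86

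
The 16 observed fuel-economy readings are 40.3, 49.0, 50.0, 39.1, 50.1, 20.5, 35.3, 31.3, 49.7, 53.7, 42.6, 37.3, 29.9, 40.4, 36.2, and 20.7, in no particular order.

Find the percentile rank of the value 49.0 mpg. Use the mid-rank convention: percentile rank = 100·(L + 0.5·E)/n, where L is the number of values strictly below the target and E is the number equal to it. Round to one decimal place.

71.9

Sorted: 20.5, 20.7, 29.9, 31.3, 35.3, 36.2, 37.3, 39.1, 40.3, 40.4, 42.6, 49.0, 49.7, 50.0, 50.1, 53.7.
Count below 49.0: L = 11; count equal: E = 1; n = 16.
Percentile rank = 100·(11 + 0.5·1)/16 = 100·11.5/16 = 71.88.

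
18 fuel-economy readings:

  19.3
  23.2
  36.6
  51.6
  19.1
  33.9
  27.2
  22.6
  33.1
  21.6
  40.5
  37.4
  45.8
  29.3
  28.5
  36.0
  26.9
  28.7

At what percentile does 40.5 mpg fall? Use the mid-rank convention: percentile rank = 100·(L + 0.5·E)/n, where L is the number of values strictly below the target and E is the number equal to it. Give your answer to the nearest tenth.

Sorted: 19.1, 19.3, 21.6, 22.6, 23.2, 26.9, 27.2, 28.5, 28.7, 29.3, 33.1, 33.9, 36.0, 36.6, 37.4, 40.5, 45.8, 51.6.
Count below 40.5: L = 15; count equal: E = 1; n = 18.
Percentile rank = 100·(15 + 0.5·1)/18 = 100·15.5/18 = 86.11.

86.1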